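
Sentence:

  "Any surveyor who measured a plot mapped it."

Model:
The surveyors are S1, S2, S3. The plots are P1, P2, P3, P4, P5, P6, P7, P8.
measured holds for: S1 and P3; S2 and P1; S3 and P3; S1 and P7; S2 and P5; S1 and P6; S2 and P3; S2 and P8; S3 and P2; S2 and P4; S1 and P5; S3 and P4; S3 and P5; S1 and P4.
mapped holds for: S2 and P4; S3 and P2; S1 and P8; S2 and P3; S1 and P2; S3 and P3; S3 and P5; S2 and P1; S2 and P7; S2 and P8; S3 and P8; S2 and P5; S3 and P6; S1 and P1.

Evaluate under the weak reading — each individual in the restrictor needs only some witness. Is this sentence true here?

"it" takes "a plot" as antecedent — a donkey pronoun bound across the clause boundary.
Weak reading: every surveyor s with some measured-plot has at least one measured-plot p such that mapped(s,p).
Per surveyor: S1:✗  S2:✓  S3:✓
S1 has no witness among its measured-plots.

False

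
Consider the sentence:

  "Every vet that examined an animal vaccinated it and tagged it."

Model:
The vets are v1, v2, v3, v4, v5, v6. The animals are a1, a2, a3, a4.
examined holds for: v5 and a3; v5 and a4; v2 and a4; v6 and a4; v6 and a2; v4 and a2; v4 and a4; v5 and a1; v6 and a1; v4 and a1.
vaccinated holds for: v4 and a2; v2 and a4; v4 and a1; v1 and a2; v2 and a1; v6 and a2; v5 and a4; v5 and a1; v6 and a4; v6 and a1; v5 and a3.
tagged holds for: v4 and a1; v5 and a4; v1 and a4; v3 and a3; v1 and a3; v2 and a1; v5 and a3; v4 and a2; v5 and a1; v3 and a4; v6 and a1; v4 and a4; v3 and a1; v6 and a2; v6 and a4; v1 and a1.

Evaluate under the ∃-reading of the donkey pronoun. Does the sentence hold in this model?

False

"it" takes "an animal" as antecedent — a donkey pronoun bound across the clause boundary.
Weak reading: every vet v with some examined-animal has at least one examined-animal a such that vaccinated(v,a) ∧ tagged(v,a).
Per vet: v2:✗  v4:✓  v5:✓  v6:✓
v2 has no witness among its examined-animals.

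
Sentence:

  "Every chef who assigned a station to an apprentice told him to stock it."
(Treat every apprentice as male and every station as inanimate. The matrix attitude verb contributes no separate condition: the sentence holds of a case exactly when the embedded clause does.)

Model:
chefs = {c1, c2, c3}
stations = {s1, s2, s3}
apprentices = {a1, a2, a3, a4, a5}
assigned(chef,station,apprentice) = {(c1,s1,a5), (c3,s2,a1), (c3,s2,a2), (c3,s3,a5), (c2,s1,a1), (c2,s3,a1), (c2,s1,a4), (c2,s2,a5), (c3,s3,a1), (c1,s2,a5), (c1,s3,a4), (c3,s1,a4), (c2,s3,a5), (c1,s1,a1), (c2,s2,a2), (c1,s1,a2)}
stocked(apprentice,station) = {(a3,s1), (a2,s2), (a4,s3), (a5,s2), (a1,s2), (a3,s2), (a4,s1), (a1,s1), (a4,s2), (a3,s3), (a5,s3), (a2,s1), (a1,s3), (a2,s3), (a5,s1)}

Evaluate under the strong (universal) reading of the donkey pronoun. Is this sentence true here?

True

"him" takes "an apprentice" as antecedent and "it" takes "a station"; both are donkey pronouns co-varying with the restrictor.
Strong reading: for every (c,s,a) with assigned(c,s,a), stocked(a,s).
Restrictor triples: (c1,s1,a1)→stocked(a1,s1) ✓  (c1,s1,a2)→stocked(a2,s1) ✓  (c1,s1,a5)→stocked(a5,s1) ✓  (c1,s2,a5)→stocked(a5,s2) ✓  (c1,s3,a4)→stocked(a4,s3) ✓  (c2,s1,a1)→stocked(a1,s1) ✓  (c2,s1,a4)→stocked(a4,s1) ✓  (c2,s2,a2)→stocked(a2,s2) ✓  (c2,s2,a5)→stocked(a5,s2) ✓  (c2,s3,a1)→stocked(a1,s3) ✓  (c2,s3,a5)→stocked(a5,s3) ✓  (c3,s1,a4)→stocked(a4,s1) ✓  (c3,s2,a1)→stocked(a1,s2) ✓  (c3,s2,a2)→stocked(a2,s2) ✓  (c3,s3,a1)→stocked(a1,s3) ✓  (c3,s3,a5)→stocked(a5,s3) ✓
Every restrictor triple satisfies the scope.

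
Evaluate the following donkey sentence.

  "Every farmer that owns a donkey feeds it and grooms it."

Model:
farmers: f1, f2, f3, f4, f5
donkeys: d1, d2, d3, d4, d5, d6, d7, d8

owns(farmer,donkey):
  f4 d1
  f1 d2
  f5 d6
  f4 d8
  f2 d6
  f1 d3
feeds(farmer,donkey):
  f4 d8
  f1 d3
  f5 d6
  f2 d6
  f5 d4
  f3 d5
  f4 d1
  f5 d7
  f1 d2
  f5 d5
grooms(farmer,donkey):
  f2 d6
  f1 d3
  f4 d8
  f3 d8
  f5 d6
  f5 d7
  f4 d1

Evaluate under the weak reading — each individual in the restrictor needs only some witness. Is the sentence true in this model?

True

"it" takes "a donkey" as antecedent — a donkey pronoun bound across the clause boundary.
Weak reading: every farmer f with some owns-donkey has at least one owns-donkey d such that feeds(f,d) ∧ grooms(f,d).
Per farmer: f1:✓  f2:✓  f4:✓  f5:✓
Every farmer in the restrictor has a witness.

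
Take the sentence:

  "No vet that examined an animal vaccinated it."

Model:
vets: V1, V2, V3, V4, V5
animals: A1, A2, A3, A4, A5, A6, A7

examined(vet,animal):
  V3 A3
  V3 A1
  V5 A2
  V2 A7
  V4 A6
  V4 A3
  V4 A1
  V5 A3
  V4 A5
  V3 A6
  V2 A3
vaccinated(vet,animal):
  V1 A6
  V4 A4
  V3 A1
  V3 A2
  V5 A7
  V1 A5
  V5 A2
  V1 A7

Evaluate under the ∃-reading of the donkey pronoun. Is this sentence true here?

"it" takes "an animal" as antecedent — a donkey pronoun bound across the clause boundary.
Truth condition: for no (v,a) with examined(v,a) does vaccinated(v,a) hold.
Restrictor pairs — does the scope hold? (V2,A3):fails  (V2,A7):fails  (V3,A1):holds  (V3,A3):fails  (V3,A6):fails  (V4,A1):fails  (V4,A3):fails  (V4,A5):fails  (V4,A6):fails  (V5,A2):holds  (V5,A3):fails
Scope holds for 2 pair(s), so the sentence is false.

False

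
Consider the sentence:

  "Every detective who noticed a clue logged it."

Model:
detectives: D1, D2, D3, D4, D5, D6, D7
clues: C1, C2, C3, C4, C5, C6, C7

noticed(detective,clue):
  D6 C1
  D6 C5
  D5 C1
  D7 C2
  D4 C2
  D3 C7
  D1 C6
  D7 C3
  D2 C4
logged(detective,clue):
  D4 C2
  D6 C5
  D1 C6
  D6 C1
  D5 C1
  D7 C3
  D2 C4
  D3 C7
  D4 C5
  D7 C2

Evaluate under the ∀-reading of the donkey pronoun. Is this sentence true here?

True

"it" takes "a clue" as antecedent — a donkey pronoun bound across the clause boundary.
Strong reading: for every (d,c) with noticed(d,c), logged(d,c).
Restrictor pairs: (D1,C6) ✓  (D2,C4) ✓  (D3,C7) ✓  (D4,C2) ✓  (D5,C1) ✓  (D6,C1) ✓  (D6,C5) ✓  (D7,C2) ✓  (D7,C3) ✓
Every restrictor pair satisfies the scope.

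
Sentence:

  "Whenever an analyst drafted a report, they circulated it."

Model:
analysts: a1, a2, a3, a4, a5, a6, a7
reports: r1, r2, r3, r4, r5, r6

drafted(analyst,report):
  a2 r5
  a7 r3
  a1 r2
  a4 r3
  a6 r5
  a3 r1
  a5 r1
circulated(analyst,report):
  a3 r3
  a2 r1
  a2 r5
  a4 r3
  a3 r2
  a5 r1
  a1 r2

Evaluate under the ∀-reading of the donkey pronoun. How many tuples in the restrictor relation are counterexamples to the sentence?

3

"it" takes "a report" as antecedent — a donkey pronoun bound across the clause boundary.
Strong reading: for every (a,r) with drafted(a,r), circulated(a,r).
Restrictor pairs: (a1,r2) ✓  (a2,r5) ✓  (a3,r1) ✗  (a4,r3) ✓  (a5,r1) ✓  (a6,r5) ✗  (a7,r3) ✗
Counterexamples (restrictor pairs failing the scope): 3.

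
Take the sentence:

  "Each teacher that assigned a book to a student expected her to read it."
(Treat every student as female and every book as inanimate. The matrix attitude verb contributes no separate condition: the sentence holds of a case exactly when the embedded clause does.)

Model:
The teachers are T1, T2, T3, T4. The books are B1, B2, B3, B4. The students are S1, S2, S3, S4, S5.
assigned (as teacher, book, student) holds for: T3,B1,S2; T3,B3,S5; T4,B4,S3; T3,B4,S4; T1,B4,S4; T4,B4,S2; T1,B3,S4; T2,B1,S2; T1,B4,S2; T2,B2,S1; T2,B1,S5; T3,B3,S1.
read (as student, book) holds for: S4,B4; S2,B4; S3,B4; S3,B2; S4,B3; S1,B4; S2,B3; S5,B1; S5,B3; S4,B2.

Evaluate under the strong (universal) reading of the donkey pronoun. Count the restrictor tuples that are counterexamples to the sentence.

4

"her" takes "a student" as antecedent and "it" takes "a book"; both are donkey pronouns co-varying with the restrictor.
Strong reading: for every (t,b,s) with assigned(t,b,s), read(s,b).
Restrictor triples: (T1,B3,S4)→read(S4,B3) ✓  (T1,B4,S2)→read(S2,B4) ✓  (T1,B4,S4)→read(S4,B4) ✓  (T2,B1,S2)→read(S2,B1) ✗  (T2,B1,S5)→read(S5,B1) ✓  (T2,B2,S1)→read(S1,B2) ✗  (T3,B1,S2)→read(S2,B1) ✗  (T3,B3,S1)→read(S1,B3) ✗  (T3,B3,S5)→read(S5,B3) ✓  (T3,B4,S4)→read(S4,B4) ✓  (T4,B4,S2)→read(S2,B4) ✓  (T4,B4,S3)→read(S3,B4) ✓
Counterexamples (restrictor triples failing the scope): 4.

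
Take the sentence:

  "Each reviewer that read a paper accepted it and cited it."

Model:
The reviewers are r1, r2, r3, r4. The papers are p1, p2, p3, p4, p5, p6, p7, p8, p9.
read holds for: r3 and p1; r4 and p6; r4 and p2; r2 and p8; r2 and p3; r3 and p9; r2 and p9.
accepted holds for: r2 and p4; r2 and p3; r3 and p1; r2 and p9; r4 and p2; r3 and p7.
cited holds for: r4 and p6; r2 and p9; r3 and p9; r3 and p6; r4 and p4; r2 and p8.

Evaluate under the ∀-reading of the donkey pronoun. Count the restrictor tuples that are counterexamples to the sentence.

"it" takes "a paper" as antecedent — a donkey pronoun bound across the clause boundary.
Strong reading: for every (r,p) with read(r,p), accepted(r,p) ∧ cited(r,p).
Restrictor pairs: (r2,p3) ✗  (r2,p8) ✗  (r2,p9) ✓  (r3,p1) ✗  (r3,p9) ✗  (r4,p2) ✗  (r4,p6) ✗
Counterexamples (restrictor pairs failing the scope): 6.

6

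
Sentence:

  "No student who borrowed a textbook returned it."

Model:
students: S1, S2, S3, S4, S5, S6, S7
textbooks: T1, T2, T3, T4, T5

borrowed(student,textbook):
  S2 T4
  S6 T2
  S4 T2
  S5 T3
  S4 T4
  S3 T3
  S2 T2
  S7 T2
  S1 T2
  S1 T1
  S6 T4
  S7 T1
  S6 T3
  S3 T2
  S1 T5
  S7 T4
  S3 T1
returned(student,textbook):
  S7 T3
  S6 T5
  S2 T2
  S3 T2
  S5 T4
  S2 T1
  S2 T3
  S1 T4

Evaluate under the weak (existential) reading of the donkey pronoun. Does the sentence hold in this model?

"it" takes "a textbook" as antecedent — a donkey pronoun bound across the clause boundary.
Truth condition: for no (s,t) with borrowed(s,t) does returned(s,t) hold.
Restrictor pairs — does the scope hold? (S1,T1):fails  (S1,T2):fails  (S1,T5):fails  (S2,T2):holds  (S2,T4):fails  (S3,T1):fails  (S3,T2):holds  (S3,T3):fails  (S4,T2):fails  (S4,T4):fails  (S5,T3):fails  (S6,T2):fails  (S6,T3):fails  (S6,T4):fails  (S7,T1):fails  (S7,T2):fails  (S7,T4):fails
Scope holds for 2 pair(s), so the sentence is false.

False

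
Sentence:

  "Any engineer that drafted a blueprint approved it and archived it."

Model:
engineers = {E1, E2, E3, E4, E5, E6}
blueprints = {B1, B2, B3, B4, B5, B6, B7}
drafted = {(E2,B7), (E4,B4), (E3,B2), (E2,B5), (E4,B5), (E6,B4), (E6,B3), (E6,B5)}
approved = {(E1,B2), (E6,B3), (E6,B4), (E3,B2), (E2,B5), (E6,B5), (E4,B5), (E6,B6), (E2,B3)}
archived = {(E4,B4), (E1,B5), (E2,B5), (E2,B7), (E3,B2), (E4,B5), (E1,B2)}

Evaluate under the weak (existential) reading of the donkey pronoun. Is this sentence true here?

False

"it" takes "a blueprint" as antecedent — a donkey pronoun bound across the clause boundary.
Weak reading: every engineer e with some drafted-blueprint has at least one drafted-blueprint b such that approved(e,b) ∧ archived(e,b).
Per engineer: E2:✓  E3:✓  E4:✓  E6:✗
E6 has no witness among its drafted-blueprints.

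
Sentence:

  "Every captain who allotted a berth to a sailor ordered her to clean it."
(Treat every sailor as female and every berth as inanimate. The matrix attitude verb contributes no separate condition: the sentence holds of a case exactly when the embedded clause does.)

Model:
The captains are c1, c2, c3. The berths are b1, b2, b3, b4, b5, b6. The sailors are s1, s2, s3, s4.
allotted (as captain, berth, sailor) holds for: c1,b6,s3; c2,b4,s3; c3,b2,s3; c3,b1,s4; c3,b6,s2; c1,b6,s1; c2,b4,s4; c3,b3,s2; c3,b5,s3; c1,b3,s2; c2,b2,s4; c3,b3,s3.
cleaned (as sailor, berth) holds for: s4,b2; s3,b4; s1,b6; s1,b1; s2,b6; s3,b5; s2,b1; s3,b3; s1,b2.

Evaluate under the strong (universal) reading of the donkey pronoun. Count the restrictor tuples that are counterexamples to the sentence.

"her" takes "a sailor" as antecedent and "it" takes "a berth"; both are donkey pronouns co-varying with the restrictor.
Strong reading: for every (c,b,s) with allotted(c,b,s), cleaned(s,b).
Restrictor triples: (c1,b3,s2)→cleaned(s2,b3) ✗  (c1,b6,s1)→cleaned(s1,b6) ✓  (c1,b6,s3)→cleaned(s3,b6) ✗  (c2,b2,s4)→cleaned(s4,b2) ✓  (c2,b4,s3)→cleaned(s3,b4) ✓  (c2,b4,s4)→cleaned(s4,b4) ✗  (c3,b1,s4)→cleaned(s4,b1) ✗  (c3,b2,s3)→cleaned(s3,b2) ✗  (c3,b3,s2)→cleaned(s2,b3) ✗  (c3,b3,s3)→cleaned(s3,b3) ✓  (c3,b5,s3)→cleaned(s3,b5) ✓  (c3,b6,s2)→cleaned(s2,b6) ✓
Counterexamples (restrictor triples failing the scope): 6.

6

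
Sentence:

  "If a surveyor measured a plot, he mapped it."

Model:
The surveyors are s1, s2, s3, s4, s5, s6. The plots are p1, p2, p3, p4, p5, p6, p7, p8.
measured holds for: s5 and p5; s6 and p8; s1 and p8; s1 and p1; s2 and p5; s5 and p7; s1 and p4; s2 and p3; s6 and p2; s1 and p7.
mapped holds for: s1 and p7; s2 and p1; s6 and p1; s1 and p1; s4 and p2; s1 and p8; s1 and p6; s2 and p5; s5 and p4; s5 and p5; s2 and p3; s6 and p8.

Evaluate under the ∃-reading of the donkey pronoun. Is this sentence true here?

True

"it" takes "a plot" as antecedent — a donkey pronoun bound across the clause boundary.
Weak reading: every surveyor s with some measured-plot has at least one measured-plot p such that mapped(s,p).
Per surveyor: s1:✓  s2:✓  s5:✓  s6:✓
Every surveyor in the restrictor has a witness.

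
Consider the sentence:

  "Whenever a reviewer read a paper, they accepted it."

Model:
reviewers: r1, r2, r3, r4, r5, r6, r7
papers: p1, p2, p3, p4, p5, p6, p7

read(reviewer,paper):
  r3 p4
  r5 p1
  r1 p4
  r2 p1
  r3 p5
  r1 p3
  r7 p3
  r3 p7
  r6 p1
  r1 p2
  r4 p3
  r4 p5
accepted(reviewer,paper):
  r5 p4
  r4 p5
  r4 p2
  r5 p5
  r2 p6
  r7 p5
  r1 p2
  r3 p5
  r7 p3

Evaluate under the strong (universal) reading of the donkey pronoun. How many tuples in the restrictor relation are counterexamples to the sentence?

8

"it" takes "a paper" as antecedent — a donkey pronoun bound across the clause boundary.
Strong reading: for every (r,p) with read(r,p), accepted(r,p).
Restrictor pairs: (r1,p2) ✓  (r1,p3) ✗  (r1,p4) ✗  (r2,p1) ✗  (r3,p4) ✗  (r3,p5) ✓  (r3,p7) ✗  (r4,p3) ✗  (r4,p5) ✓  (r5,p1) ✗  (r6,p1) ✗  (r7,p3) ✓
Counterexamples (restrictor pairs failing the scope): 8.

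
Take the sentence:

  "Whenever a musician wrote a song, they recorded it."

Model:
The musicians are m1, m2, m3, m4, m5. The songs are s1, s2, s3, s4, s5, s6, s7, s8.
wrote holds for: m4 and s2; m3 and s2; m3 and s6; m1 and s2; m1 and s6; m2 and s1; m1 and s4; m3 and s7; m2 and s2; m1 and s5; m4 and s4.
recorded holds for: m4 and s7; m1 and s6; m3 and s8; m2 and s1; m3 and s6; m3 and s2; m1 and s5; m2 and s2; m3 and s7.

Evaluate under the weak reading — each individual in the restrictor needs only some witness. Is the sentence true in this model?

"it" takes "a song" as antecedent — a donkey pronoun bound across the clause boundary.
Weak reading: every musician m with some wrote-song has at least one wrote-song s such that recorded(m,s).
Per musician: m1:✓  m2:✓  m3:✓  m4:✗
m4 has no witness among its wrote-songs.

False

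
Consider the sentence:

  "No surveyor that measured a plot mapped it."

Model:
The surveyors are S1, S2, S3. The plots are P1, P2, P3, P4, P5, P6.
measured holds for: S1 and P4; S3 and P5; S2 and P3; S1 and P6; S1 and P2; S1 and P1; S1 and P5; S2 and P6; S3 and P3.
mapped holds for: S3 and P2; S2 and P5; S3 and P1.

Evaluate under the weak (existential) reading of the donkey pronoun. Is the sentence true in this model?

"it" takes "a plot" as antecedent — a donkey pronoun bound across the clause boundary.
Truth condition: for no (s,p) with measured(s,p) does mapped(s,p) hold.
Restrictor pairs — does the scope hold? (S1,P1):fails  (S1,P2):fails  (S1,P4):fails  (S1,P5):fails  (S1,P6):fails  (S2,P3):fails  (S2,P6):fails  (S3,P3):fails  (S3,P5):fails
Scope holds for no restrictor pair, so the sentence is true.

True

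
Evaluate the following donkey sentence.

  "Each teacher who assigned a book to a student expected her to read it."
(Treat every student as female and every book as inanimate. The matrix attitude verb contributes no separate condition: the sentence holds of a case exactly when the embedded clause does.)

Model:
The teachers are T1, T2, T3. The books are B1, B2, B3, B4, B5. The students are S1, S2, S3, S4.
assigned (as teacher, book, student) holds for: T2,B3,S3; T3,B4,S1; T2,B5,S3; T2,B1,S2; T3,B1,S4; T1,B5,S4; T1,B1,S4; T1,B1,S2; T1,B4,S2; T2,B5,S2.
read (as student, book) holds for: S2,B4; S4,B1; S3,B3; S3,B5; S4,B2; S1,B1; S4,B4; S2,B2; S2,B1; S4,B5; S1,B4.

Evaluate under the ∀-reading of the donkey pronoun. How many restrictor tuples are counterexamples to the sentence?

1

"her" takes "a student" as antecedent and "it" takes "a book"; both are donkey pronouns co-varying with the restrictor.
Strong reading: for every (t,b,s) with assigned(t,b,s), read(s,b).
Restrictor triples: (T1,B1,S2)→read(S2,B1) ✓  (T1,B1,S4)→read(S4,B1) ✓  (T1,B4,S2)→read(S2,B4) ✓  (T1,B5,S4)→read(S4,B5) ✓  (T2,B1,S2)→read(S2,B1) ✓  (T2,B3,S3)→read(S3,B3) ✓  (T2,B5,S2)→read(S2,B5) ✗  (T2,B5,S3)→read(S3,B5) ✓  (T3,B1,S4)→read(S4,B1) ✓  (T3,B4,S1)→read(S1,B4) ✓
Counterexamples (restrictor triples failing the scope): 1.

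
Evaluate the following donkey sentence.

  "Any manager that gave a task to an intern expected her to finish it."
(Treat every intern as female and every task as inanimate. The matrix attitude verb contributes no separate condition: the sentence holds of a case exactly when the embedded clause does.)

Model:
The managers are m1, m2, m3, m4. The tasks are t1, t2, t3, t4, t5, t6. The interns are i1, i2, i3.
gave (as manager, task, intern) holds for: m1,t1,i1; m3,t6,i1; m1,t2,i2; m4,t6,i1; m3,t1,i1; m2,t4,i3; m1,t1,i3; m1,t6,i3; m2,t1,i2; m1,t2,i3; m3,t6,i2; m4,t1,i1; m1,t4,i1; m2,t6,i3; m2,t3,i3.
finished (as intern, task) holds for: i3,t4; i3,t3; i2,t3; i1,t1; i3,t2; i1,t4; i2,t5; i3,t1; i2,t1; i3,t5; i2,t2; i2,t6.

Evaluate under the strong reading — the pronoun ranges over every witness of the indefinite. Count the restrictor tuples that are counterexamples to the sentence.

"her" takes "an intern" as antecedent and "it" takes "a task"; both are donkey pronouns co-varying with the restrictor.
Strong reading: for every (m,t,i) with gave(m,t,i), finished(i,t).
Restrictor triples: (m1,t1,i1)→finished(i1,t1) ✓  (m1,t1,i3)→finished(i3,t1) ✓  (m1,t2,i2)→finished(i2,t2) ✓  (m1,t2,i3)→finished(i3,t2) ✓  (m1,t4,i1)→finished(i1,t4) ✓  (m1,t6,i3)→finished(i3,t6) ✗  (m2,t1,i2)→finished(i2,t1) ✓  (m2,t3,i3)→finished(i3,t3) ✓  (m2,t4,i3)→finished(i3,t4) ✓  (m2,t6,i3)→finished(i3,t6) ✗  (m3,t1,i1)→finished(i1,t1) ✓  (m3,t6,i1)→finished(i1,t6) ✗  (m3,t6,i2)→finished(i2,t6) ✓  (m4,t1,i1)→finished(i1,t1) ✓  (m4,t6,i1)→finished(i1,t6) ✗
Counterexamples (restrictor triples failing the scope): 4.

4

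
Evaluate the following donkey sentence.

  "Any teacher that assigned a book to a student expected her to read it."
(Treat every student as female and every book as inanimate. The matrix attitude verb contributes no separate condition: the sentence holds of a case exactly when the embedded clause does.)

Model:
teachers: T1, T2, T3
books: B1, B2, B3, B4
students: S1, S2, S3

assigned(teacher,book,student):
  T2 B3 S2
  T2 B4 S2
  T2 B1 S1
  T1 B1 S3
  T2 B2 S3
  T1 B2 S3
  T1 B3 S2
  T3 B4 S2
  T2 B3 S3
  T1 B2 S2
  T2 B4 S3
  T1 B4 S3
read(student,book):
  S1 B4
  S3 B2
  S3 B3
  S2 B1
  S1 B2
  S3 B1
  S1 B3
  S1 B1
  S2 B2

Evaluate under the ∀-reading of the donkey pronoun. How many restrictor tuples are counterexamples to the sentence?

6

"her" takes "a student" as antecedent and "it" takes "a book"; both are donkey pronouns co-varying with the restrictor.
Strong reading: for every (t,b,s) with assigned(t,b,s), read(s,b).
Restrictor triples: (T1,B1,S3)→read(S3,B1) ✓  (T1,B2,S2)→read(S2,B2) ✓  (T1,B2,S3)→read(S3,B2) ✓  (T1,B3,S2)→read(S2,B3) ✗  (T1,B4,S3)→read(S3,B4) ✗  (T2,B1,S1)→read(S1,B1) ✓  (T2,B2,S3)→read(S3,B2) ✓  (T2,B3,S2)→read(S2,B3) ✗  (T2,B3,S3)→read(S3,B3) ✓  (T2,B4,S2)→read(S2,B4) ✗  (T2,B4,S3)→read(S3,B4) ✗  (T3,B4,S2)→read(S2,B4) ✗
Counterexamples (restrictor triples failing the scope): 6.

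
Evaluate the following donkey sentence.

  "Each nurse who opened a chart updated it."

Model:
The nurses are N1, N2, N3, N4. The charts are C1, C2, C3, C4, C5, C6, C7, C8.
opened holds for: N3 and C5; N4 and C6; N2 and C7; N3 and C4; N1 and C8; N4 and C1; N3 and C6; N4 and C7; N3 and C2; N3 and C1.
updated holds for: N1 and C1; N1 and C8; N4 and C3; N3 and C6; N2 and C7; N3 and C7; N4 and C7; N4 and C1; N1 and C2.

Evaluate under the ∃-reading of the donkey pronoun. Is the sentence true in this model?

True

"it" takes "a chart" as antecedent — a donkey pronoun bound across the clause boundary.
Weak reading: every nurse n with some opened-chart has at least one opened-chart c such that updated(n,c).
Per nurse: N1:✓  N2:✓  N3:✓  N4:✓
Every nurse in the restrictor has a witness.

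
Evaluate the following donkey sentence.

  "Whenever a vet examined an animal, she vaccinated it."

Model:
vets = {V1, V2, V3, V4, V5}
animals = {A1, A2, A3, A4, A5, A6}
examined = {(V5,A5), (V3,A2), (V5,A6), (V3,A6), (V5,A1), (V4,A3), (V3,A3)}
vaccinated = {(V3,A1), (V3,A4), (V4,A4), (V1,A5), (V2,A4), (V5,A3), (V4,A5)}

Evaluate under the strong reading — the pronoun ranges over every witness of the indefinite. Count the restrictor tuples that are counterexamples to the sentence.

"it" takes "an animal" as antecedent — a donkey pronoun bound across the clause boundary.
Strong reading: for every (v,a) with examined(v,a), vaccinated(v,a).
Restrictor pairs: (V3,A2) ✗  (V3,A3) ✗  (V3,A6) ✗  (V4,A3) ✗  (V5,A1) ✗  (V5,A5) ✗  (V5,A6) ✗
Counterexamples (restrictor pairs failing the scope): 7.

7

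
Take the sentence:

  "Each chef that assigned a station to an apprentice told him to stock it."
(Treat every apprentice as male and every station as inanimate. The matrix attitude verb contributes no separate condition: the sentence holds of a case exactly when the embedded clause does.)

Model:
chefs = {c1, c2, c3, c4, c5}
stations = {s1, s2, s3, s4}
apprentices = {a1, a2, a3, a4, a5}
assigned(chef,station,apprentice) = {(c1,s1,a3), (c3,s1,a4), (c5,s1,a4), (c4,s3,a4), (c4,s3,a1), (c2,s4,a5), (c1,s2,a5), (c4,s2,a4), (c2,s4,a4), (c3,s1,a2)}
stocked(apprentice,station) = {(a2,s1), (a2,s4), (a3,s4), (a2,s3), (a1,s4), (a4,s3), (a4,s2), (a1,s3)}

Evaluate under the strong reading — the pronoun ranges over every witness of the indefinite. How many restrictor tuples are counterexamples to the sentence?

6

"him" takes "an apprentice" as antecedent and "it" takes "a station"; both are donkey pronouns co-varying with the restrictor.
Strong reading: for every (c,s,a) with assigned(c,s,a), stocked(a,s).
Restrictor triples: (c1,s1,a3)→stocked(a3,s1) ✗  (c1,s2,a5)→stocked(a5,s2) ✗  (c2,s4,a4)→stocked(a4,s4) ✗  (c2,s4,a5)→stocked(a5,s4) ✗  (c3,s1,a2)→stocked(a2,s1) ✓  (c3,s1,a4)→stocked(a4,s1) ✗  (c4,s2,a4)→stocked(a4,s2) ✓  (c4,s3,a1)→stocked(a1,s3) ✓  (c4,s3,a4)→stocked(a4,s3) ✓  (c5,s1,a4)→stocked(a4,s1) ✗
Counterexamples (restrictor triples failing the scope): 6.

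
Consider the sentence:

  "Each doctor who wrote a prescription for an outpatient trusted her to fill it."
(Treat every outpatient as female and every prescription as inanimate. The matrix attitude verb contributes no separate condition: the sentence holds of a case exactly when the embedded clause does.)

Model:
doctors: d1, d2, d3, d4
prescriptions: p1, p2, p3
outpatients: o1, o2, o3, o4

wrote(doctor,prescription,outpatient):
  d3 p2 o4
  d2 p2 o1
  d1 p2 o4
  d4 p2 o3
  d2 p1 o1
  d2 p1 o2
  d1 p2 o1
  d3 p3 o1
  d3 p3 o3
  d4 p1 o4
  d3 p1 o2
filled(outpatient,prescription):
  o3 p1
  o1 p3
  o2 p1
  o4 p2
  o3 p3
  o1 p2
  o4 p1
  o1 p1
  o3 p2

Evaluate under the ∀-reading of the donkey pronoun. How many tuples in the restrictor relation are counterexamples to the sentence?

0

"her" takes "an outpatient" as antecedent and "it" takes "a prescription"; both are donkey pronouns co-varying with the restrictor.
Strong reading: for every (d,p,o) with wrote(d,p,o), filled(o,p).
Restrictor triples: (d1,p2,o1)→filled(o1,p2) ✓  (d1,p2,o4)→filled(o4,p2) ✓  (d2,p1,o1)→filled(o1,p1) ✓  (d2,p1,o2)→filled(o2,p1) ✓  (d2,p2,o1)→filled(o1,p2) ✓  (d3,p1,o2)→filled(o2,p1) ✓  (d3,p2,o4)→filled(o4,p2) ✓  (d3,p3,o1)→filled(o1,p3) ✓  (d3,p3,o3)→filled(o3,p3) ✓  (d4,p1,o4)→filled(o4,p1) ✓  (d4,p2,o3)→filled(o3,p2) ✓
Counterexamples (restrictor triples failing the scope): 0.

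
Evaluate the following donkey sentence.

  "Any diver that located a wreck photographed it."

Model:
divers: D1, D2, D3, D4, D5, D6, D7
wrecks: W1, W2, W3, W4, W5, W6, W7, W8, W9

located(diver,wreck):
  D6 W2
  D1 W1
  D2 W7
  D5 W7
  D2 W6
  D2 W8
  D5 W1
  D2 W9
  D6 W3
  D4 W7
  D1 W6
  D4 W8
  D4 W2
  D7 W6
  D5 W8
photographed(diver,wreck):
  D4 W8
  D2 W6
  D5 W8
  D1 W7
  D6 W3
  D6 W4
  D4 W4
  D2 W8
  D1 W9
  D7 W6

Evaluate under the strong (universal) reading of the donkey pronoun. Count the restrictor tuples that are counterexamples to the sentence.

9

"it" takes "a wreck" as antecedent — a donkey pronoun bound across the clause boundary.
Strong reading: for every (d,w) with located(d,w), photographed(d,w).
Restrictor pairs: (D1,W1) ✗  (D1,W6) ✗  (D2,W6) ✓  (D2,W7) ✗  (D2,W8) ✓  (D2,W9) ✗  (D4,W2) ✗  (D4,W7) ✗  (D4,W8) ✓  (D5,W1) ✗  (D5,W7) ✗  (D5,W8) ✓  (D6,W2) ✗  (D6,W3) ✓  (D7,W6) ✓
Counterexamples (restrictor pairs failing the scope): 9.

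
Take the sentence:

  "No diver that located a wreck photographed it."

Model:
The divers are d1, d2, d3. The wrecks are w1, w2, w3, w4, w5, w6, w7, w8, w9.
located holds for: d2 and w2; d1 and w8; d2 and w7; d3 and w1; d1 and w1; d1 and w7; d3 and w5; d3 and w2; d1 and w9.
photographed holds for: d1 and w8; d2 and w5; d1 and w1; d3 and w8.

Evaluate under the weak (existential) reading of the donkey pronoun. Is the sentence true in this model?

"it" takes "a wreck" as antecedent — a donkey pronoun bound across the clause boundary.
Truth condition: for no (d,w) with located(d,w) does photographed(d,w) hold.
Restrictor pairs — does the scope hold? (d1,w1):holds  (d1,w7):fails  (d1,w8):holds  (d1,w9):fails  (d2,w2):fails  (d2,w7):fails  (d3,w1):fails  (d3,w2):fails  (d3,w5):fails
Scope holds for 2 pair(s), so the sentence is false.

False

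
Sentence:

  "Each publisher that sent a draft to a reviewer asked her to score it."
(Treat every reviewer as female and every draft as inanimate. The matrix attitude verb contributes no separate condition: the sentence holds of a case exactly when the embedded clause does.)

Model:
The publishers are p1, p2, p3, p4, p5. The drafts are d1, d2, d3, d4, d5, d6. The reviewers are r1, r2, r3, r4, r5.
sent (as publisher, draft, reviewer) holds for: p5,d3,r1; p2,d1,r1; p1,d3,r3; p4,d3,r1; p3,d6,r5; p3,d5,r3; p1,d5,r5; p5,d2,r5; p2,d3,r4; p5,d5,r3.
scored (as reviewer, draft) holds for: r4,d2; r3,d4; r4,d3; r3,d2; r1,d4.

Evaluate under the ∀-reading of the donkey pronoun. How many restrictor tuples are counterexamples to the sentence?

9

"her" takes "a reviewer" as antecedent and "it" takes "a draft"; both are donkey pronouns co-varying with the restrictor.
Strong reading: for every (p,d,r) with sent(p,d,r), scored(r,d).
Restrictor triples: (p1,d3,r3)→scored(r3,d3) ✗  (p1,d5,r5)→scored(r5,d5) ✗  (p2,d1,r1)→scored(r1,d1) ✗  (p2,d3,r4)→scored(r4,d3) ✓  (p3,d5,r3)→scored(r3,d5) ✗  (p3,d6,r5)→scored(r5,d6) ✗  (p4,d3,r1)→scored(r1,d3) ✗  (p5,d2,r5)→scored(r5,d2) ✗  (p5,d3,r1)→scored(r1,d3) ✗  (p5,d5,r3)→scored(r3,d5) ✗
Counterexamples (restrictor triples failing the scope): 9.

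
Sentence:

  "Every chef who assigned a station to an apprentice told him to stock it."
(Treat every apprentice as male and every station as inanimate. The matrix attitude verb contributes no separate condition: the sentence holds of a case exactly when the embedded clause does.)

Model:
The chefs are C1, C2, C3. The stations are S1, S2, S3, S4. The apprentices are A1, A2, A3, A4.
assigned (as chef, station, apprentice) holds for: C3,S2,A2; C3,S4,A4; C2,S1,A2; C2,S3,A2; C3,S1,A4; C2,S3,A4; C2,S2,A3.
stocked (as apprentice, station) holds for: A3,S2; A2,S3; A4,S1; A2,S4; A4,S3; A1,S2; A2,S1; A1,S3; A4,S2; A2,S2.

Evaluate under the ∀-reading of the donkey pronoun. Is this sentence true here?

"him" takes "an apprentice" as antecedent and "it" takes "a station"; both are donkey pronouns co-varying with the restrictor.
Strong reading: for every (c,s,a) with assigned(c,s,a), stocked(a,s).
Restrictor triples: (C2,S1,A2)→stocked(A2,S1) ✓  (C2,S2,A3)→stocked(A3,S2) ✓  (C2,S3,A2)→stocked(A2,S3) ✓  (C2,S3,A4)→stocked(A4,S3) ✓  (C3,S1,A4)→stocked(A4,S1) ✓  (C3,S2,A2)→stocked(A2,S2) ✓  (C3,S4,A4)→stocked(A4,S4) ✗
Counterexample: (C3,S4,A4) — stocked(A4,S4) does not hold.

False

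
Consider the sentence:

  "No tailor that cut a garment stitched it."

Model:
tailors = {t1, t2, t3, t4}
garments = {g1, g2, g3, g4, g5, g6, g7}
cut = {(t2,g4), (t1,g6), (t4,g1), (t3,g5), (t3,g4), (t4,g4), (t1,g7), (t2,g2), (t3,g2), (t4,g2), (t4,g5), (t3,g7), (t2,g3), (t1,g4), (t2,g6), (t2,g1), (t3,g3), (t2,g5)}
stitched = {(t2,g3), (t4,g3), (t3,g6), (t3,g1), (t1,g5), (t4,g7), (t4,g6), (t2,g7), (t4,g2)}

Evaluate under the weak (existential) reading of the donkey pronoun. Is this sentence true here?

"it" takes "a garment" as antecedent — a donkey pronoun bound across the clause boundary.
Truth condition: for no (t,g) with cut(t,g) does stitched(t,g) hold.
Restrictor pairs — does the scope hold? (t1,g4):fails  (t1,g6):fails  (t1,g7):fails  (t2,g1):fails  (t2,g2):fails  (t2,g3):holds  (t2,g4):fails  (t2,g5):fails  (t2,g6):fails  (t3,g2):fails  (t3,g3):fails  (t3,g4):fails  (t3,g5):fails  (t3,g7):fails  (t4,g1):fails  (t4,g2):holds  (t4,g4):fails  (t4,g5):fails
Scope holds for 2 pair(s), so the sentence is false.

False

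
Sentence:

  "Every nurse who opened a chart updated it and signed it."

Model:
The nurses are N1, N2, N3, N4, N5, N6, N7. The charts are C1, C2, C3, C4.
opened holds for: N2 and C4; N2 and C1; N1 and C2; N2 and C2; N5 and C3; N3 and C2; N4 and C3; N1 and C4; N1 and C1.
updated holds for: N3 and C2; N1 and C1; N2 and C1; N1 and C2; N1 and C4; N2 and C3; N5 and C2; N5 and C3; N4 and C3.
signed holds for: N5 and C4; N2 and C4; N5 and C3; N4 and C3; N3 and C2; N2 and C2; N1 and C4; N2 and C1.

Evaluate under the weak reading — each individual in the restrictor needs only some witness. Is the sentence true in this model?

True

"it" takes "a chart" as antecedent — a donkey pronoun bound across the clause boundary.
Weak reading: every nurse n with some opened-chart has at least one opened-chart c such that updated(n,c) ∧ signed(n,c).
Per nurse: N1:✓  N2:✓  N3:✓  N4:✓  N5:✓
Every nurse in the restrictor has a witness.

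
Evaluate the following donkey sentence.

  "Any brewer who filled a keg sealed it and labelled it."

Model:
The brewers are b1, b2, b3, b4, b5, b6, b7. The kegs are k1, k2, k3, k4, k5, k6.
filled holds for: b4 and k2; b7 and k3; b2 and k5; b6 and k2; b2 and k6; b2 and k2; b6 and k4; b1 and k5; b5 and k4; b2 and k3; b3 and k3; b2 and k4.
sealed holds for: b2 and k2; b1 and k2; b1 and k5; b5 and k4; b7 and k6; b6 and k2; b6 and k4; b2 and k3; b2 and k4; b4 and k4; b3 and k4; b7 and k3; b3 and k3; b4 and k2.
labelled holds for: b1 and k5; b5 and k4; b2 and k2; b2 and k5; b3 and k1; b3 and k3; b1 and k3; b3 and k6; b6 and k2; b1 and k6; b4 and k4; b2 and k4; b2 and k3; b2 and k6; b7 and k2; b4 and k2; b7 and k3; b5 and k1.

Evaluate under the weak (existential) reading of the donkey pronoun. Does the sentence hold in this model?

True

"it" takes "a keg" as antecedent — a donkey pronoun bound across the clause boundary.
Weak reading: every brewer b with some filled-keg has at least one filled-keg k such that sealed(b,k) ∧ labelled(b,k).
Per brewer: b1:✓  b2:✓  b3:✓  b4:✓  b5:✓  b6:✓  b7:✓
Every brewer in the restrictor has a witness.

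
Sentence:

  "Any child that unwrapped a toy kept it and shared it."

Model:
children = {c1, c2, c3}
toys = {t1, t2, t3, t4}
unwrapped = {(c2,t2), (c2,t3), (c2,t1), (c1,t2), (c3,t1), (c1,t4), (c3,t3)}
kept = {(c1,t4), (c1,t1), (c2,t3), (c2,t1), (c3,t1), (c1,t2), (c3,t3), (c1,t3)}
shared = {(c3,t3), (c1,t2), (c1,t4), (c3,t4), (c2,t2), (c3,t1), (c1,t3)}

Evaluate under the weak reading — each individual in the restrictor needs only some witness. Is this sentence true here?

"it" takes "a toy" as antecedent — a donkey pronoun bound across the clause boundary.
Weak reading: every child c with some unwrapped-toy has at least one unwrapped-toy t such that kept(c,t) ∧ shared(c,t).
Per child: c1:✓  c2:✗  c3:✓
c2 has no witness among its unwrapped-toys.

False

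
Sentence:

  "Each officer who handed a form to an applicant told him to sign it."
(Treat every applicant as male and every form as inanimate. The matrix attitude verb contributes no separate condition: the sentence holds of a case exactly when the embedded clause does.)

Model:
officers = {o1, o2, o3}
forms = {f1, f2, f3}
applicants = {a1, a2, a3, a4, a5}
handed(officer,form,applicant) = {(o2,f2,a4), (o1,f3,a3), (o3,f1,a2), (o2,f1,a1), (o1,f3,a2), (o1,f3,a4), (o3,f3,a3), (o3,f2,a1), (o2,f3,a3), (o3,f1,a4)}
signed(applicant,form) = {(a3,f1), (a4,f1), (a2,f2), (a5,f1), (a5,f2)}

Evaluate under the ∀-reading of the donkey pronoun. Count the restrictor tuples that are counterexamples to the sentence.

9

"him" takes "an applicant" as antecedent and "it" takes "a form"; both are donkey pronouns co-varying with the restrictor.
Strong reading: for every (o,f,a) with handed(o,f,a), signed(a,f).
Restrictor triples: (o1,f3,a2)→signed(a2,f3) ✗  (o1,f3,a3)→signed(a3,f3) ✗  (o1,f3,a4)→signed(a4,f3) ✗  (o2,f1,a1)→signed(a1,f1) ✗  (o2,f2,a4)→signed(a4,f2) ✗  (o2,f3,a3)→signed(a3,f3) ✗  (o3,f1,a2)→signed(a2,f1) ✗  (o3,f1,a4)→signed(a4,f1) ✓  (o3,f2,a1)→signed(a1,f2) ✗  (o3,f3,a3)→signed(a3,f3) ✗
Counterexamples (restrictor triples failing the scope): 9.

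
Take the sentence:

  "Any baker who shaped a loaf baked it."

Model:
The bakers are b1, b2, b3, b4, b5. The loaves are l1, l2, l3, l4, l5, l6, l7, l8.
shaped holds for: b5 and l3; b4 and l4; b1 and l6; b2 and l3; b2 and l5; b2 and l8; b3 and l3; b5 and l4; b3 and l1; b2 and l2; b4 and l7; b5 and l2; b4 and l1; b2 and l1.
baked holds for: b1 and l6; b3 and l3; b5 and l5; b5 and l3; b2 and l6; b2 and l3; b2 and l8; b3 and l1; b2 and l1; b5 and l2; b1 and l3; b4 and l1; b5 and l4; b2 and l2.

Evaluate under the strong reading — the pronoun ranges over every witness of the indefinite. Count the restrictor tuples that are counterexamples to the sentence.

"it" takes "a loaf" as antecedent — a donkey pronoun bound across the clause boundary.
Strong reading: for every (b,l) with shaped(b,l), baked(b,l).
Restrictor pairs: (b1,l6) ✓  (b2,l1) ✓  (b2,l2) ✓  (b2,l3) ✓  (b2,l5) ✗  (b2,l8) ✓  (b3,l1) ✓  (b3,l3) ✓  (b4,l1) ✓  (b4,l4) ✗  (b4,l7) ✗  (b5,l2) ✓  (b5,l3) ✓  (b5,l4) ✓
Counterexamples (restrictor pairs failing the scope): 3.

3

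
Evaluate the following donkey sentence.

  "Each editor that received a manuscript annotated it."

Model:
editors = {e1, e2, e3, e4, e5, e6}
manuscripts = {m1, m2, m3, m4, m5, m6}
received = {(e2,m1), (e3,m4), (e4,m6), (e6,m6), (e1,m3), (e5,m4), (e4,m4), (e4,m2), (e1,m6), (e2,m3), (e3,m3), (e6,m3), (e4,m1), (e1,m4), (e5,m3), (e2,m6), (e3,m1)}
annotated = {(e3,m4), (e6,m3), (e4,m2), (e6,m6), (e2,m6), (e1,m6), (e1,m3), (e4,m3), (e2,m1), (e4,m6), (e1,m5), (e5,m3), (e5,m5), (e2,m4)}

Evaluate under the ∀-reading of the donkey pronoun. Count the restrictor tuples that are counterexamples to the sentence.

7

"it" takes "a manuscript" as antecedent — a donkey pronoun bound across the clause boundary.
Strong reading: for every (e,m) with received(e,m), annotated(e,m).
Restrictor pairs: (e1,m3) ✓  (e1,m4) ✗  (e1,m6) ✓  (e2,m1) ✓  (e2,m3) ✗  (e2,m6) ✓  (e3,m1) ✗  (e3,m3) ✗  (e3,m4) ✓  (e4,m1) ✗  (e4,m2) ✓  (e4,m4) ✗  (e4,m6) ✓  (e5,m3) ✓  (e5,m4) ✗  (e6,m3) ✓  (e6,m6) ✓
Counterexamples (restrictor pairs failing the scope): 7.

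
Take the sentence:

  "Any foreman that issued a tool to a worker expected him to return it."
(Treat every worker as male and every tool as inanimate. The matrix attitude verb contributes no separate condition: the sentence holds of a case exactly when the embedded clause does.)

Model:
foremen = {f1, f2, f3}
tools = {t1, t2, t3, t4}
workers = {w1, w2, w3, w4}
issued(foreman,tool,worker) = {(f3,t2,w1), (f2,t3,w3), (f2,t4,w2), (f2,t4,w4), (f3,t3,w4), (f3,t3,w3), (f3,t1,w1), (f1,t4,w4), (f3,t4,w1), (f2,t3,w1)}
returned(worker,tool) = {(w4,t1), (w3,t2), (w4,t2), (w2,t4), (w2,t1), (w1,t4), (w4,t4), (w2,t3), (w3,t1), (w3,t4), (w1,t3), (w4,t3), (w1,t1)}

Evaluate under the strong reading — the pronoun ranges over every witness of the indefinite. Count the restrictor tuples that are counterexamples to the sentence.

3

"him" takes "a worker" as antecedent and "it" takes "a tool"; both are donkey pronouns co-varying with the restrictor.
Strong reading: for every (f,t,w) with issued(f,t,w), returned(w,t).
Restrictor triples: (f1,t4,w4)→returned(w4,t4) ✓  (f2,t3,w1)→returned(w1,t3) ✓  (f2,t3,w3)→returned(w3,t3) ✗  (f2,t4,w2)→returned(w2,t4) ✓  (f2,t4,w4)→returned(w4,t4) ✓  (f3,t1,w1)→returned(w1,t1) ✓  (f3,t2,w1)→returned(w1,t2) ✗  (f3,t3,w3)→returned(w3,t3) ✗  (f3,t3,w4)→returned(w4,t3) ✓  (f3,t4,w1)→returned(w1,t4) ✓
Counterexamples (restrictor triples failing the scope): 3.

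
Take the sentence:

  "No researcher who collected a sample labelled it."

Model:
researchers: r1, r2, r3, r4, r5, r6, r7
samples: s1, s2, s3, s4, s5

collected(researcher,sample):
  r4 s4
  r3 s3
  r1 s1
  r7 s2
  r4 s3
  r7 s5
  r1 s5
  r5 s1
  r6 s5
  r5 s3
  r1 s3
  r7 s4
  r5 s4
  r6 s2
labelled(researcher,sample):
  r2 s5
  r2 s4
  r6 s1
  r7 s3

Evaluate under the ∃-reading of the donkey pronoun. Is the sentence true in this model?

True

"it" takes "a sample" as antecedent — a donkey pronoun bound across the clause boundary.
Truth condition: for no (r,s) with collected(r,s) does labelled(r,s) hold.
Restrictor pairs — does the scope hold? (r1,s1):fails  (r1,s3):fails  (r1,s5):fails  (r3,s3):fails  (r4,s3):fails  (r4,s4):fails  (r5,s1):fails  (r5,s3):fails  (r5,s4):fails  (r6,s2):fails  (r6,s5):fails  (r7,s2):fails  (r7,s4):fails  (r7,s5):fails
Scope holds for no restrictor pair, so the sentence is true.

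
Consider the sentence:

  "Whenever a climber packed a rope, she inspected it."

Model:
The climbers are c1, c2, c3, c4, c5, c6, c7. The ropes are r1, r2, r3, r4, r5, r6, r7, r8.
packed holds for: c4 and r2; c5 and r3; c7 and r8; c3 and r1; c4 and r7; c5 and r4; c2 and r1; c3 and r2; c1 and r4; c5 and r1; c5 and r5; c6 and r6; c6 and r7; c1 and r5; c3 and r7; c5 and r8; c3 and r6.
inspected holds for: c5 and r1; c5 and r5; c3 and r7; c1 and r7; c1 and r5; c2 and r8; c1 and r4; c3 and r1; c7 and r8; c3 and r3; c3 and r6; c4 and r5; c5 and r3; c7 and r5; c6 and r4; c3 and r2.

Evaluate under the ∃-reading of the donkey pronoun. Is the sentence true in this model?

False

"it" takes "a rope" as antecedent — a donkey pronoun bound across the clause boundary.
Weak reading: every climber c with some packed-rope has at least one packed-rope r such that inspected(c,r).
Per climber: c1:✓  c2:✗  c3:✓  c4:✗  c5:✓  c6:✗  c7:✓
c2 has no witness among its packed-ropes.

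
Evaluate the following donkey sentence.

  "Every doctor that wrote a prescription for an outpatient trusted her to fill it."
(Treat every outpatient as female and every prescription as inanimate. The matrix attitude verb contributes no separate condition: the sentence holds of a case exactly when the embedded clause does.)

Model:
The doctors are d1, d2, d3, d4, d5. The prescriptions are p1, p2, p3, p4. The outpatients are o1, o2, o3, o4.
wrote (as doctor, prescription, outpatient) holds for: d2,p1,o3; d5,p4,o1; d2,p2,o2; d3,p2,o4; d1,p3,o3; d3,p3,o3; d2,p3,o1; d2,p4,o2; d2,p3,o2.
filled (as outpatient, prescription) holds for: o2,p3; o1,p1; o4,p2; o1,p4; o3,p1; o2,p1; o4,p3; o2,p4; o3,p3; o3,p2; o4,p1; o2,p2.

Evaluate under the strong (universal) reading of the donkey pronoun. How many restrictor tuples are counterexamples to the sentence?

1

"her" takes "an outpatient" as antecedent and "it" takes "a prescription"; both are donkey pronouns co-varying with the restrictor.
Strong reading: for every (d,p,o) with wrote(d,p,o), filled(o,p).
Restrictor triples: (d1,p3,o3)→filled(o3,p3) ✓  (d2,p1,o3)→filled(o3,p1) ✓  (d2,p2,o2)→filled(o2,p2) ✓  (d2,p3,o1)→filled(o1,p3) ✗  (d2,p3,o2)→filled(o2,p3) ✓  (d2,p4,o2)→filled(o2,p4) ✓  (d3,p2,o4)→filled(o4,p2) ✓  (d3,p3,o3)→filled(o3,p3) ✓  (d5,p4,o1)→filled(o1,p4) ✓
Counterexamples (restrictor triples failing the scope): 1.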